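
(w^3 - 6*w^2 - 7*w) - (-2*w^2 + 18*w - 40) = w^3 - 4*w^2 - 25*w + 40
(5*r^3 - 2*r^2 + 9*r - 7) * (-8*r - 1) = -40*r^4 + 11*r^3 - 70*r^2 + 47*r + 7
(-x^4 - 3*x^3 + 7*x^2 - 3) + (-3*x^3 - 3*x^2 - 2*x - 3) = -x^4 - 6*x^3 + 4*x^2 - 2*x - 6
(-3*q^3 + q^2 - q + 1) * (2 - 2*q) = 6*q^4 - 8*q^3 + 4*q^2 - 4*q + 2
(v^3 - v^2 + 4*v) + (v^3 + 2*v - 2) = 2*v^3 - v^2 + 6*v - 2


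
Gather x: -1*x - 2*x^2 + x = -2*x^2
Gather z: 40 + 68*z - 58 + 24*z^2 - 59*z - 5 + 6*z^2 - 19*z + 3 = 30*z^2 - 10*z - 20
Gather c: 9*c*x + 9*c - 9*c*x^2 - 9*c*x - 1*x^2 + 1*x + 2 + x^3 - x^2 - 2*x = c*(9 - 9*x^2) + x^3 - 2*x^2 - x + 2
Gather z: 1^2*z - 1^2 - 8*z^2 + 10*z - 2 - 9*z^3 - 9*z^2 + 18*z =-9*z^3 - 17*z^2 + 29*z - 3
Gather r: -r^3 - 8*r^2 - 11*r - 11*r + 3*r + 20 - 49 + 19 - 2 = -r^3 - 8*r^2 - 19*r - 12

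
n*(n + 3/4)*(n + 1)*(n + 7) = n^4 + 35*n^3/4 + 13*n^2 + 21*n/4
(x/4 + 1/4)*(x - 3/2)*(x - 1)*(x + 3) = x^4/4 + 3*x^3/8 - 11*x^2/8 - 3*x/8 + 9/8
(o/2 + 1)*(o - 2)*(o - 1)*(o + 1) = o^4/2 - 5*o^2/2 + 2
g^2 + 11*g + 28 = (g + 4)*(g + 7)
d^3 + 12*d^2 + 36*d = d*(d + 6)^2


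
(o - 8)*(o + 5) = o^2 - 3*o - 40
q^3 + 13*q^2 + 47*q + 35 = (q + 1)*(q + 5)*(q + 7)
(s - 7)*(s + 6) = s^2 - s - 42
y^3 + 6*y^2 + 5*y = y*(y + 1)*(y + 5)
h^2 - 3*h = h*(h - 3)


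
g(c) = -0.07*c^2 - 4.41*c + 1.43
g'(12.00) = -6.09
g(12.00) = -61.57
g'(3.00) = -4.83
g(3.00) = -12.43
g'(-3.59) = -3.91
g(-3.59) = 16.36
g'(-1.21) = -4.24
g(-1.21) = 6.66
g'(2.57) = -4.77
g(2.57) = -10.37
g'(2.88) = -4.81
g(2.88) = -11.85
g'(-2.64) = -4.04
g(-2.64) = 12.58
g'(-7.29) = -3.39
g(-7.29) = 29.86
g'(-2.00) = -4.13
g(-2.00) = 9.97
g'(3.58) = -4.91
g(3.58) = -15.25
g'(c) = -0.14*c - 4.41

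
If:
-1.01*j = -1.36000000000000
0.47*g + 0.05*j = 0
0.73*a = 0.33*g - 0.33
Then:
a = -0.52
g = -0.14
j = 1.35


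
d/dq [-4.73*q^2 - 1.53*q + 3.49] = -9.46*q - 1.53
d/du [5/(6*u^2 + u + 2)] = 5*(-12*u - 1)/(6*u^2 + u + 2)^2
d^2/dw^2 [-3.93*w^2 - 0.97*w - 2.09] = -7.86000000000000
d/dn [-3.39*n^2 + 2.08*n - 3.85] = 2.08 - 6.78*n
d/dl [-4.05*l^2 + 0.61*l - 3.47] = 0.61 - 8.1*l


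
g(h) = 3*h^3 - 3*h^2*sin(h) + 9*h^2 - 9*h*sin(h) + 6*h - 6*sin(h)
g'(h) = -3*h^2*cos(h) + 9*h^2 - 6*h*sin(h) - 9*h*cos(h) + 18*h - 9*sin(h) - 6*cos(h) + 6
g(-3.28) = -29.92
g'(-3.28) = 53.93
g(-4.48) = -141.19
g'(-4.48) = 129.36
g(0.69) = 0.73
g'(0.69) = 3.82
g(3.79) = 365.58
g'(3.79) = 288.98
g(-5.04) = -220.58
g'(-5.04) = 152.15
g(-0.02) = -0.00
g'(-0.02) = 0.00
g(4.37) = 545.12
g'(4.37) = 324.16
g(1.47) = 12.22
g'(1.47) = 31.59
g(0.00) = 0.00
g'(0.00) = 0.00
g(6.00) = 1054.94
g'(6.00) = 289.27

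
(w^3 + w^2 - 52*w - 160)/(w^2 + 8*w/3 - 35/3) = 3*(w^2 - 4*w - 32)/(3*w - 7)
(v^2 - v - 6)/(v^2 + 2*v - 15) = (v + 2)/(v + 5)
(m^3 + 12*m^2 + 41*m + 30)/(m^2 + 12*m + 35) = (m^2 + 7*m + 6)/(m + 7)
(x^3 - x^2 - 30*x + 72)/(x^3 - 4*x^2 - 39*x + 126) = (x - 4)/(x - 7)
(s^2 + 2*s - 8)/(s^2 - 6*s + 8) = (s + 4)/(s - 4)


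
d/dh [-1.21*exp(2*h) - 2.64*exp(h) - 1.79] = (-2.42*exp(h) - 2.64)*exp(h)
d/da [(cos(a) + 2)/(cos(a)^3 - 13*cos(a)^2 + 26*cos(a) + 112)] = (2*cos(a) - 15)*sin(a)/((cos(a) - 8)^2*(cos(a) - 7)^2)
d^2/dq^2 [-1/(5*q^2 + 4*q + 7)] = 2*(25*q^2 + 20*q - 4*(5*q + 2)^2 + 35)/(5*q^2 + 4*q + 7)^3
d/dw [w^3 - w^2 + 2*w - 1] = 3*w^2 - 2*w + 2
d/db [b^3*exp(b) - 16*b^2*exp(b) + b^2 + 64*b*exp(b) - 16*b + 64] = b^3*exp(b) - 13*b^2*exp(b) + 32*b*exp(b) + 2*b + 64*exp(b) - 16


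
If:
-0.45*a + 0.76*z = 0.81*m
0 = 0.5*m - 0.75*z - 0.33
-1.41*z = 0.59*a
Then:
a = -2.06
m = 1.95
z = 0.86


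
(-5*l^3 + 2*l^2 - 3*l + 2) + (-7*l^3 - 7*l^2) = -12*l^3 - 5*l^2 - 3*l + 2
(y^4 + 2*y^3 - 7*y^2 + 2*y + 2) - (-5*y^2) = y^4 + 2*y^3 - 2*y^2 + 2*y + 2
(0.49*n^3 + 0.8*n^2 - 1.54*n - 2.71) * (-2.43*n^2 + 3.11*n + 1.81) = -1.1907*n^5 - 0.4201*n^4 + 7.1171*n^3 + 3.2439*n^2 - 11.2155*n - 4.9051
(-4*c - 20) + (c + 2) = -3*c - 18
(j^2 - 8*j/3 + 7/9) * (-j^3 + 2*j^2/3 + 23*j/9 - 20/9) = -j^5 + 10*j^4/3 - 230*j^2/27 + 641*j/81 - 140/81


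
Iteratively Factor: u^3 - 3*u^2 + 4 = (u - 2)*(u^2 - u - 2) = (u - 2)^2*(u + 1)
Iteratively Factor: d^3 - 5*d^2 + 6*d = (d)*(d^2 - 5*d + 6) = d*(d - 2)*(d - 3)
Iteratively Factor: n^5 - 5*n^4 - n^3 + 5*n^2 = (n)*(n^4 - 5*n^3 - n^2 + 5*n) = n*(n + 1)*(n^3 - 6*n^2 + 5*n) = n^2*(n + 1)*(n^2 - 6*n + 5) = n^2*(n - 5)*(n + 1)*(n - 1)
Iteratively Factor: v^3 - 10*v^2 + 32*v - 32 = (v - 4)*(v^2 - 6*v + 8) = (v - 4)*(v - 2)*(v - 4)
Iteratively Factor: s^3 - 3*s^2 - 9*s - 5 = (s - 5)*(s^2 + 2*s + 1) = (s - 5)*(s + 1)*(s + 1)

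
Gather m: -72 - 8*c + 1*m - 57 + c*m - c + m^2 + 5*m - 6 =-9*c + m^2 + m*(c + 6) - 135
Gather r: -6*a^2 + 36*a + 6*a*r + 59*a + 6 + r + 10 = -6*a^2 + 95*a + r*(6*a + 1) + 16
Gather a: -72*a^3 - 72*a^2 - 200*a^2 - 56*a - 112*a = -72*a^3 - 272*a^2 - 168*a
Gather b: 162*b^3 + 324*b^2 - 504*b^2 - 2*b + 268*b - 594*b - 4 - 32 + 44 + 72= 162*b^3 - 180*b^2 - 328*b + 80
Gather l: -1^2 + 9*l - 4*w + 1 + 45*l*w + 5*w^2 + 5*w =l*(45*w + 9) + 5*w^2 + w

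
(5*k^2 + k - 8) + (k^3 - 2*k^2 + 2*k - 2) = k^3 + 3*k^2 + 3*k - 10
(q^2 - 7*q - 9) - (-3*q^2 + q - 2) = 4*q^2 - 8*q - 7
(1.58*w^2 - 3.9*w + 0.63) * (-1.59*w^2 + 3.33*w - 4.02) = -2.5122*w^4 + 11.4624*w^3 - 20.3403*w^2 + 17.7759*w - 2.5326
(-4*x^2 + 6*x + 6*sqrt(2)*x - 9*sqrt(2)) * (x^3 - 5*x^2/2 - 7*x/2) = -4*x^5 + 6*sqrt(2)*x^4 + 16*x^4 - 24*sqrt(2)*x^3 - x^3 - 21*x^2 + 3*sqrt(2)*x^2/2 + 63*sqrt(2)*x/2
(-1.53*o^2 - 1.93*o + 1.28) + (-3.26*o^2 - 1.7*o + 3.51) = -4.79*o^2 - 3.63*o + 4.79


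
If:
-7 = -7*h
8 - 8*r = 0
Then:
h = 1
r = 1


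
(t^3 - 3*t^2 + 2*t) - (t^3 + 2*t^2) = -5*t^2 + 2*t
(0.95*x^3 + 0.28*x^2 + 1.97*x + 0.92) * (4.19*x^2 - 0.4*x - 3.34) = 3.9805*x^5 + 0.7932*x^4 + 4.9693*x^3 + 2.1316*x^2 - 6.9478*x - 3.0728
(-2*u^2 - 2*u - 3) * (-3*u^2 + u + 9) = 6*u^4 + 4*u^3 - 11*u^2 - 21*u - 27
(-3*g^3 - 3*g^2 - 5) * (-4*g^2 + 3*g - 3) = 12*g^5 + 3*g^4 + 29*g^2 - 15*g + 15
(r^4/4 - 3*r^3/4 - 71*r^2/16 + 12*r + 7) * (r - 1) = r^5/4 - r^4 - 59*r^3/16 + 263*r^2/16 - 5*r - 7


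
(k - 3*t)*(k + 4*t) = k^2 + k*t - 12*t^2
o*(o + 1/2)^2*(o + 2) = o^4 + 3*o^3 + 9*o^2/4 + o/2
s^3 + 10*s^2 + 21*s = s*(s + 3)*(s + 7)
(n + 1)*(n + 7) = n^2 + 8*n + 7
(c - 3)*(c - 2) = c^2 - 5*c + 6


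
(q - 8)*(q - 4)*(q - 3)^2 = q^4 - 18*q^3 + 113*q^2 - 300*q + 288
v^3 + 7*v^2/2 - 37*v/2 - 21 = (v - 7/2)*(v + 1)*(v + 6)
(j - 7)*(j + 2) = j^2 - 5*j - 14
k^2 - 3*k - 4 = (k - 4)*(k + 1)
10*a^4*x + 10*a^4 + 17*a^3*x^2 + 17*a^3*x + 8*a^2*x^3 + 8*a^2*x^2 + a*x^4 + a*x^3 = (a + x)*(2*a + x)*(5*a + x)*(a*x + a)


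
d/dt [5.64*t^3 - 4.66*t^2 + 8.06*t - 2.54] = 16.92*t^2 - 9.32*t + 8.06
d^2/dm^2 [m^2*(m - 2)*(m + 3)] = 12*m^2 + 6*m - 12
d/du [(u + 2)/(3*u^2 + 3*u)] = (u*(u + 1) - (u + 2)*(2*u + 1))/(3*u^2*(u + 1)^2)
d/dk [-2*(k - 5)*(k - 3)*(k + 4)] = -6*k^2 + 16*k + 34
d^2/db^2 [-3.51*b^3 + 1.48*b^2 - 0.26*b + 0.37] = 2.96 - 21.06*b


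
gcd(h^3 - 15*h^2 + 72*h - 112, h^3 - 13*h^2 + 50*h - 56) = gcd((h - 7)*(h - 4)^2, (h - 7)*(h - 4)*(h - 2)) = h^2 - 11*h + 28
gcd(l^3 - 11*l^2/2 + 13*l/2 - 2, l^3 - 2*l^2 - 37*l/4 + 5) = l^2 - 9*l/2 + 2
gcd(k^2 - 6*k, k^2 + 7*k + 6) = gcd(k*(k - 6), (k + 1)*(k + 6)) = 1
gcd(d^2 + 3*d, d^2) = d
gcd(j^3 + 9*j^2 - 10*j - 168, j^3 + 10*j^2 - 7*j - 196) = j^2 + 3*j - 28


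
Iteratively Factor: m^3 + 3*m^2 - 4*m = (m + 4)*(m^2 - m) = (m - 1)*(m + 4)*(m)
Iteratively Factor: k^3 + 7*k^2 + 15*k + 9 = (k + 3)*(k^2 + 4*k + 3) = (k + 1)*(k + 3)*(k + 3)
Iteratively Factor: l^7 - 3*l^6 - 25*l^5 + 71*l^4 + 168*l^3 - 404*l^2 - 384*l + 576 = (l - 4)*(l^6 + l^5 - 21*l^4 - 13*l^3 + 116*l^2 + 60*l - 144) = (l - 4)*(l + 2)*(l^5 - l^4 - 19*l^3 + 25*l^2 + 66*l - 72) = (l - 4)*(l + 2)^2*(l^4 - 3*l^3 - 13*l^2 + 51*l - 36) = (l - 4)*(l + 2)^2*(l + 4)*(l^3 - 7*l^2 + 15*l - 9) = (l - 4)*(l - 1)*(l + 2)^2*(l + 4)*(l^2 - 6*l + 9) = (l - 4)*(l - 3)*(l - 1)*(l + 2)^2*(l + 4)*(l - 3)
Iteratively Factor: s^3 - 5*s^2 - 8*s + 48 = (s + 3)*(s^2 - 8*s + 16) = (s - 4)*(s + 3)*(s - 4)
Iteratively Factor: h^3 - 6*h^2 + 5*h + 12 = (h - 3)*(h^2 - 3*h - 4) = (h - 3)*(h + 1)*(h - 4)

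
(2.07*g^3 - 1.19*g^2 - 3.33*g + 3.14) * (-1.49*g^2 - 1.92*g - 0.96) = -3.0843*g^5 - 2.2013*g^4 + 5.2593*g^3 + 2.8574*g^2 - 2.832*g - 3.0144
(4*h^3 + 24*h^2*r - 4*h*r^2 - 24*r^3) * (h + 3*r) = 4*h^4 + 36*h^3*r + 68*h^2*r^2 - 36*h*r^3 - 72*r^4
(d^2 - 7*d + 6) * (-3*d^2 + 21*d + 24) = -3*d^4 + 42*d^3 - 141*d^2 - 42*d + 144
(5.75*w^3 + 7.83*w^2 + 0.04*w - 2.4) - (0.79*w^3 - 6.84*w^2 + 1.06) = 4.96*w^3 + 14.67*w^2 + 0.04*w - 3.46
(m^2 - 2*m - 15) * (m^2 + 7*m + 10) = m^4 + 5*m^3 - 19*m^2 - 125*m - 150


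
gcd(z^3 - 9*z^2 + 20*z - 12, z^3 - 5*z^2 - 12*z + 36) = z^2 - 8*z + 12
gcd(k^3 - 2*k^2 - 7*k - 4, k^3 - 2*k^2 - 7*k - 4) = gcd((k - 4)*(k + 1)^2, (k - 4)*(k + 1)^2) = k^3 - 2*k^2 - 7*k - 4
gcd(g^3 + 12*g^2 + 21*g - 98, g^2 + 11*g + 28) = g + 7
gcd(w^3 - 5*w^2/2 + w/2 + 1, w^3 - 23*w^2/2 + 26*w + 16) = w + 1/2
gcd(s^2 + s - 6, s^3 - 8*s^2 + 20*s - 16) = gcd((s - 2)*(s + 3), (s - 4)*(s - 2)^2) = s - 2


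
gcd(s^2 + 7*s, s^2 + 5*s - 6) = 1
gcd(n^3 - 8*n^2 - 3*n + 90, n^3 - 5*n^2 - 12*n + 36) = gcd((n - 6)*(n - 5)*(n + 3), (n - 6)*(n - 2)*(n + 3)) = n^2 - 3*n - 18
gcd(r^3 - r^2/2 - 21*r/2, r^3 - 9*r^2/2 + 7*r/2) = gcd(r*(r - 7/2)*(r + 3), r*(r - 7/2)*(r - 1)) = r^2 - 7*r/2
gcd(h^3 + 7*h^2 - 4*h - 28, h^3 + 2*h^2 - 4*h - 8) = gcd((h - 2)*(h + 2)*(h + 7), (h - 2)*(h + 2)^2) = h^2 - 4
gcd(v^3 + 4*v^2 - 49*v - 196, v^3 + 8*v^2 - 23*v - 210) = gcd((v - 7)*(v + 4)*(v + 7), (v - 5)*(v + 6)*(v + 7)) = v + 7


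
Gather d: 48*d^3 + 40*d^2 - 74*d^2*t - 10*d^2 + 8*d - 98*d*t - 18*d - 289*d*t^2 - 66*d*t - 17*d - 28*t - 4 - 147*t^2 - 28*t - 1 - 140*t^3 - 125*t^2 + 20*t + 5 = 48*d^3 + d^2*(30 - 74*t) + d*(-289*t^2 - 164*t - 27) - 140*t^3 - 272*t^2 - 36*t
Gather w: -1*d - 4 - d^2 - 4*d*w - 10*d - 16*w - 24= -d^2 - 11*d + w*(-4*d - 16) - 28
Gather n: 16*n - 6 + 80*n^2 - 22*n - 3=80*n^2 - 6*n - 9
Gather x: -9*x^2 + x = -9*x^2 + x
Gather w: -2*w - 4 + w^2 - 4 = w^2 - 2*w - 8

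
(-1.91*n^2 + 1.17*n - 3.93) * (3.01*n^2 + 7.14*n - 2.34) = -5.7491*n^4 - 10.1157*n^3 + 0.993899999999999*n^2 - 30.798*n + 9.1962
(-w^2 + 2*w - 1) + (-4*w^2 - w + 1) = -5*w^2 + w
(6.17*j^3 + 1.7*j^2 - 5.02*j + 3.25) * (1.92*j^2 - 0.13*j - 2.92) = 11.8464*j^5 + 2.4619*j^4 - 27.8758*j^3 + 1.9286*j^2 + 14.2359*j - 9.49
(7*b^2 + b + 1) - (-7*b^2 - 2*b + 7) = 14*b^2 + 3*b - 6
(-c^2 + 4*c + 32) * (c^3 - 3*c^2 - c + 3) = -c^5 + 7*c^4 + 21*c^3 - 103*c^2 - 20*c + 96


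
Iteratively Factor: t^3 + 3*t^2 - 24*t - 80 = (t - 5)*(t^2 + 8*t + 16) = (t - 5)*(t + 4)*(t + 4)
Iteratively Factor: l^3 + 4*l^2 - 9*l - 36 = (l + 4)*(l^2 - 9) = (l - 3)*(l + 4)*(l + 3)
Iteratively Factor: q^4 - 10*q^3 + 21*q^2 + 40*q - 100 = (q + 2)*(q^3 - 12*q^2 + 45*q - 50) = (q - 5)*(q + 2)*(q^2 - 7*q + 10) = (q - 5)*(q - 2)*(q + 2)*(q - 5)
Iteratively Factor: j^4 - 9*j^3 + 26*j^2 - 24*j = (j - 2)*(j^3 - 7*j^2 + 12*j) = (j - 3)*(j - 2)*(j^2 - 4*j) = (j - 4)*(j - 3)*(j - 2)*(j)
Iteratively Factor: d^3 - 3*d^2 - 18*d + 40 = (d - 5)*(d^2 + 2*d - 8) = (d - 5)*(d - 2)*(d + 4)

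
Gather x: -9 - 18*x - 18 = -18*x - 27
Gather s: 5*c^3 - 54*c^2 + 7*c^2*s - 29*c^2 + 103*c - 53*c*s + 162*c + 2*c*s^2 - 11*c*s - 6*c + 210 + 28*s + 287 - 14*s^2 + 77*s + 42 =5*c^3 - 83*c^2 + 259*c + s^2*(2*c - 14) + s*(7*c^2 - 64*c + 105) + 539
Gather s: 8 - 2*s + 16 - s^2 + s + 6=-s^2 - s + 30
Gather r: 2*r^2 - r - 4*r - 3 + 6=2*r^2 - 5*r + 3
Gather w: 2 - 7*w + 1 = 3 - 7*w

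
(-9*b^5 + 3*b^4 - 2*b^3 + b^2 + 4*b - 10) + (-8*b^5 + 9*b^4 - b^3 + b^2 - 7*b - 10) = -17*b^5 + 12*b^4 - 3*b^3 + 2*b^2 - 3*b - 20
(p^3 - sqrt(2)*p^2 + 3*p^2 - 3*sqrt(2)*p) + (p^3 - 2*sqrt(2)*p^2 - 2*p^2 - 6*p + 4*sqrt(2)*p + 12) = 2*p^3 - 3*sqrt(2)*p^2 + p^2 - 6*p + sqrt(2)*p + 12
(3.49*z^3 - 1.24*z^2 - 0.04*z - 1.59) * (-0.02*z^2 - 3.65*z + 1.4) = -0.0698*z^5 - 12.7137*z^4 + 9.4128*z^3 - 1.5582*z^2 + 5.7475*z - 2.226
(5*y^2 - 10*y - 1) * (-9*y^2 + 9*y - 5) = -45*y^4 + 135*y^3 - 106*y^2 + 41*y + 5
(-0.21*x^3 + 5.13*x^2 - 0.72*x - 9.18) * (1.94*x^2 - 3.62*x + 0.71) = -0.4074*x^5 + 10.7124*x^4 - 20.1165*x^3 - 11.5605*x^2 + 32.7204*x - 6.5178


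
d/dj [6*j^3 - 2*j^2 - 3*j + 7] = 18*j^2 - 4*j - 3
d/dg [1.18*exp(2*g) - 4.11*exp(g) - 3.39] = (2.36*exp(g) - 4.11)*exp(g)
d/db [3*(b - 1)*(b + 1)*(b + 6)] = 9*b^2 + 36*b - 3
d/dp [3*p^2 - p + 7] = 6*p - 1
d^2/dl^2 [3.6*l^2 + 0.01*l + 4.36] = 7.20000000000000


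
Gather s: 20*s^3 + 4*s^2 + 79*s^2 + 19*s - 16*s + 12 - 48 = 20*s^3 + 83*s^2 + 3*s - 36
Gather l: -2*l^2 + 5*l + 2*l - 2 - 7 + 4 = -2*l^2 + 7*l - 5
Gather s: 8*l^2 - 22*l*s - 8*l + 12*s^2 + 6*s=8*l^2 - 8*l + 12*s^2 + s*(6 - 22*l)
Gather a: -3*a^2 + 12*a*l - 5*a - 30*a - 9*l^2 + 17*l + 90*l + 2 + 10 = -3*a^2 + a*(12*l - 35) - 9*l^2 + 107*l + 12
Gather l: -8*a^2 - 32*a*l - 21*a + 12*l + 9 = -8*a^2 - 21*a + l*(12 - 32*a) + 9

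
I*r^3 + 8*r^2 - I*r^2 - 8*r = r*(r - 8*I)*(I*r - I)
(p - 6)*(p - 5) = p^2 - 11*p + 30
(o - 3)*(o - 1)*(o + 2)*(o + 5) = o^4 + 3*o^3 - 15*o^2 - 19*o + 30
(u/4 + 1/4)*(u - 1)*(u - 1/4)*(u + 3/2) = u^4/4 + 5*u^3/16 - 11*u^2/32 - 5*u/16 + 3/32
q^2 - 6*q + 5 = (q - 5)*(q - 1)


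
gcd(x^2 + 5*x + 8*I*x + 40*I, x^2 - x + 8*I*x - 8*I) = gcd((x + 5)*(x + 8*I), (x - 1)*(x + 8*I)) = x + 8*I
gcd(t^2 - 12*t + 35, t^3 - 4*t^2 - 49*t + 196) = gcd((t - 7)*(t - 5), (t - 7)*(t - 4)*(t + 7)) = t - 7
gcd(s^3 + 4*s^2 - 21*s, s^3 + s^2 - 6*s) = s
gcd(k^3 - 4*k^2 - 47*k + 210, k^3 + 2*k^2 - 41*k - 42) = k^2 + k - 42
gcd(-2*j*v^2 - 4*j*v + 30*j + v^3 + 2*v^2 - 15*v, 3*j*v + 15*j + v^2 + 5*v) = v + 5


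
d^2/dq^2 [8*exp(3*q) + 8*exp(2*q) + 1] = (72*exp(q) + 32)*exp(2*q)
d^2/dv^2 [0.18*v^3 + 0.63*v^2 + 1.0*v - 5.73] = 1.08*v + 1.26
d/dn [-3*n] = -3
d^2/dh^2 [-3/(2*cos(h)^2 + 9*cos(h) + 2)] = 3*(16*sin(h)^4 - 73*sin(h)^2 - 171*cos(h)/2 + 27*cos(3*h)/2 - 97)/(-2*sin(h)^2 + 9*cos(h) + 4)^3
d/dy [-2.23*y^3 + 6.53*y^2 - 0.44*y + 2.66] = -6.69*y^2 + 13.06*y - 0.44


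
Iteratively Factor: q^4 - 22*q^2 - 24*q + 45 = (q - 5)*(q^3 + 5*q^2 + 3*q - 9) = (q - 5)*(q + 3)*(q^2 + 2*q - 3) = (q - 5)*(q - 1)*(q + 3)*(q + 3)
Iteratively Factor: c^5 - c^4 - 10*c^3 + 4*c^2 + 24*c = (c + 2)*(c^4 - 3*c^3 - 4*c^2 + 12*c) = (c + 2)^2*(c^3 - 5*c^2 + 6*c) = (c - 3)*(c + 2)^2*(c^2 - 2*c) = c*(c - 3)*(c + 2)^2*(c - 2)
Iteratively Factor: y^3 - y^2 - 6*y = (y - 3)*(y^2 + 2*y) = y*(y - 3)*(y + 2)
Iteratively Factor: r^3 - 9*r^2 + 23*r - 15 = (r - 1)*(r^2 - 8*r + 15) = (r - 3)*(r - 1)*(r - 5)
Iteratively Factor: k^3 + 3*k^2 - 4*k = (k)*(k^2 + 3*k - 4) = k*(k + 4)*(k - 1)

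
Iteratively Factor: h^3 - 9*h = (h + 3)*(h^2 - 3*h) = h*(h + 3)*(h - 3)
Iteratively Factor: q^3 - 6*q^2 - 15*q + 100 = (q + 4)*(q^2 - 10*q + 25) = (q - 5)*(q + 4)*(q - 5)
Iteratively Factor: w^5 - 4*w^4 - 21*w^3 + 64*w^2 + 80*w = (w)*(w^4 - 4*w^3 - 21*w^2 + 64*w + 80) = w*(w - 4)*(w^3 - 21*w - 20) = w*(w - 4)*(w + 4)*(w^2 - 4*w - 5) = w*(w - 5)*(w - 4)*(w + 4)*(w + 1)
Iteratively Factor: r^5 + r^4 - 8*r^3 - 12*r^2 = (r + 2)*(r^4 - r^3 - 6*r^2) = (r + 2)^2*(r^3 - 3*r^2) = r*(r + 2)^2*(r^2 - 3*r) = r*(r - 3)*(r + 2)^2*(r)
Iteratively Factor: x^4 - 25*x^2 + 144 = (x - 3)*(x^3 + 3*x^2 - 16*x - 48) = (x - 3)*(x + 3)*(x^2 - 16) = (x - 4)*(x - 3)*(x + 3)*(x + 4)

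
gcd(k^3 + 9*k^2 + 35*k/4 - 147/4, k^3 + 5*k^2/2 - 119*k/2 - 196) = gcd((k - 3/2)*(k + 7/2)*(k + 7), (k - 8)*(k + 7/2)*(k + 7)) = k^2 + 21*k/2 + 49/2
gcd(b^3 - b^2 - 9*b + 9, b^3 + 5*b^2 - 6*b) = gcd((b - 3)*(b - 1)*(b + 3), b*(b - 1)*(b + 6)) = b - 1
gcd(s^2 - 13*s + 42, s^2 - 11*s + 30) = s - 6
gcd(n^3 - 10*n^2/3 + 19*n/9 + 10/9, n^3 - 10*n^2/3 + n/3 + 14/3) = n - 2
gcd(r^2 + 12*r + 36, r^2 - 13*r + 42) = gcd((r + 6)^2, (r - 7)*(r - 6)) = 1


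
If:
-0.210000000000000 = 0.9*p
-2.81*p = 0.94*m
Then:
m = 0.70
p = -0.23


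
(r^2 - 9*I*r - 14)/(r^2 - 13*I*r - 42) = (r - 2*I)/(r - 6*I)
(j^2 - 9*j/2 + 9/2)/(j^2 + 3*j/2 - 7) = (2*j^2 - 9*j + 9)/(2*j^2 + 3*j - 14)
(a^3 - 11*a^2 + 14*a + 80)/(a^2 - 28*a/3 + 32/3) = 3*(a^2 - 3*a - 10)/(3*a - 4)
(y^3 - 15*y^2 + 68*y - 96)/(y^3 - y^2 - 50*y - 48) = (y^2 - 7*y + 12)/(y^2 + 7*y + 6)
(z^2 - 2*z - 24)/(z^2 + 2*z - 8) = (z - 6)/(z - 2)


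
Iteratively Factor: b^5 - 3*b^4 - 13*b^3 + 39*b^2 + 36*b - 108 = (b + 2)*(b^4 - 5*b^3 - 3*b^2 + 45*b - 54) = (b - 2)*(b + 2)*(b^3 - 3*b^2 - 9*b + 27) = (b - 3)*(b - 2)*(b + 2)*(b^2 - 9) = (b - 3)^2*(b - 2)*(b + 2)*(b + 3)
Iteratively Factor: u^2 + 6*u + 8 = (u + 2)*(u + 4)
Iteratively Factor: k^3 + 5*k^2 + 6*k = (k + 2)*(k^2 + 3*k) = (k + 2)*(k + 3)*(k)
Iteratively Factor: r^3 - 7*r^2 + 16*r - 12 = (r - 2)*(r^2 - 5*r + 6) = (r - 3)*(r - 2)*(r - 2)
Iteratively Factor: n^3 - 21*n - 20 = (n - 5)*(n^2 + 5*n + 4) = (n - 5)*(n + 4)*(n + 1)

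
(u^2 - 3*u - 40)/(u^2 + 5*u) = (u - 8)/u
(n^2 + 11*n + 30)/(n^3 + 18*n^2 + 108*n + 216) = (n + 5)/(n^2 + 12*n + 36)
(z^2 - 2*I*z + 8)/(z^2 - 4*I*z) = (z + 2*I)/z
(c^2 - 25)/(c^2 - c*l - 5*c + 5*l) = (c + 5)/(c - l)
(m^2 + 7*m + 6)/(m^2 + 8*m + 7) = (m + 6)/(m + 7)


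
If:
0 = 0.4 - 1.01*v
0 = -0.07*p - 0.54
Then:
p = -7.71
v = 0.40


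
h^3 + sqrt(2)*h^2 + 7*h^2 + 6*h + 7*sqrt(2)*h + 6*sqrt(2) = (h + 1)*(h + 6)*(h + sqrt(2))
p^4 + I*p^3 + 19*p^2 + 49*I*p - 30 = (p - 5*I)*(p + I)*(p + 2*I)*(p + 3*I)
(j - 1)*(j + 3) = j^2 + 2*j - 3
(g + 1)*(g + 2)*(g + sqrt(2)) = g^3 + sqrt(2)*g^2 + 3*g^2 + 2*g + 3*sqrt(2)*g + 2*sqrt(2)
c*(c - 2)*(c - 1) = c^3 - 3*c^2 + 2*c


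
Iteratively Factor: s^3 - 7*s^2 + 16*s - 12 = (s - 2)*(s^2 - 5*s + 6) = (s - 3)*(s - 2)*(s - 2)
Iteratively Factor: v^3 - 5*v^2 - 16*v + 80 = (v - 4)*(v^2 - v - 20) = (v - 5)*(v - 4)*(v + 4)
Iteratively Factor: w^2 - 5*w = (w)*(w - 5)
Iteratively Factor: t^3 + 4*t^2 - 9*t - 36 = (t - 3)*(t^2 + 7*t + 12) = (t - 3)*(t + 4)*(t + 3)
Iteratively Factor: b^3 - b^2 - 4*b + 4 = (b - 1)*(b^2 - 4) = (b - 2)*(b - 1)*(b + 2)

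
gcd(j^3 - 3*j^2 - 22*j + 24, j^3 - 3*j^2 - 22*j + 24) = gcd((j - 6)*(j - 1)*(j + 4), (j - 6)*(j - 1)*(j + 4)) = j^3 - 3*j^2 - 22*j + 24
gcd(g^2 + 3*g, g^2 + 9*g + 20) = 1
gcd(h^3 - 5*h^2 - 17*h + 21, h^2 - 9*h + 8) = h - 1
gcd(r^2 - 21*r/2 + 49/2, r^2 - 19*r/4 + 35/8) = r - 7/2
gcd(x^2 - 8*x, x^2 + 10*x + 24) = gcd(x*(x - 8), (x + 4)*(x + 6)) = 1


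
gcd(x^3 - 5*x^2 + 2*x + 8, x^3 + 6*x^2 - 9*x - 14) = x^2 - x - 2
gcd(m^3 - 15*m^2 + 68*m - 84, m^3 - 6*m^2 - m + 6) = m - 6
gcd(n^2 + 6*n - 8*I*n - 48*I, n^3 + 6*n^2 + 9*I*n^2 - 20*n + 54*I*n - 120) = n + 6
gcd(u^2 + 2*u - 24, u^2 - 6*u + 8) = u - 4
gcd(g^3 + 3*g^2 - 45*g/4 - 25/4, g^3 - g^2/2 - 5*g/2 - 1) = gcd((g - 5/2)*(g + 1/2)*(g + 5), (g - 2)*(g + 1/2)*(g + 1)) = g + 1/2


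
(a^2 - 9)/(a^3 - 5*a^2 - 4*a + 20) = (a^2 - 9)/(a^3 - 5*a^2 - 4*a + 20)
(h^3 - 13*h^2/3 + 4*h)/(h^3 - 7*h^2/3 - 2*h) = (3*h - 4)/(3*h + 2)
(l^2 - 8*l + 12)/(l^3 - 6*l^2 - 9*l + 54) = (l - 2)/(l^2 - 9)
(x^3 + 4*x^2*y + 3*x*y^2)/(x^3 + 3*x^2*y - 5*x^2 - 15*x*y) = (x + y)/(x - 5)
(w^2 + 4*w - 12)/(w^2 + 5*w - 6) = (w - 2)/(w - 1)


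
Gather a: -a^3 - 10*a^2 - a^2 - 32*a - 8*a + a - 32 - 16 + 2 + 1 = -a^3 - 11*a^2 - 39*a - 45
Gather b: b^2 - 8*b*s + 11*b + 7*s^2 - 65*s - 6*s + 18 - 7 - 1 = b^2 + b*(11 - 8*s) + 7*s^2 - 71*s + 10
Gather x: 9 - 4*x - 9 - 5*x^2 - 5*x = -5*x^2 - 9*x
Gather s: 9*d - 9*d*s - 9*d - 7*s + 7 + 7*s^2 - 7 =7*s^2 + s*(-9*d - 7)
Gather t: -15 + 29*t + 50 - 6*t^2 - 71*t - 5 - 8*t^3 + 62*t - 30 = -8*t^3 - 6*t^2 + 20*t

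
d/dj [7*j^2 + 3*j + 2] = 14*j + 3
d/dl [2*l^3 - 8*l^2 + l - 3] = 6*l^2 - 16*l + 1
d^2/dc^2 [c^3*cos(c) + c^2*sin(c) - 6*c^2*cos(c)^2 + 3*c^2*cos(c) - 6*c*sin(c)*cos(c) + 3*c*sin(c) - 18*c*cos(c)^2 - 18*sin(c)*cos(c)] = -c^3*cos(c) - 7*c^2*sin(c) - 3*c^2*cos(c) + 12*c^2*cos(2*c) - 15*c*sin(c) + 36*sqrt(2)*c*sin(2*c + pi/4) + 10*c*cos(c) + 2*sin(c) + 72*sin(2*c) + 12*cos(c) - 18*cos(2*c) - 6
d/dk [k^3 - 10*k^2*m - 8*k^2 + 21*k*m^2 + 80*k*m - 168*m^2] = 3*k^2 - 20*k*m - 16*k + 21*m^2 + 80*m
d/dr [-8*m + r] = 1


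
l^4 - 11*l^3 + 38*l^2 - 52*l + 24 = (l - 6)*(l - 2)^2*(l - 1)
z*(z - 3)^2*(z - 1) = z^4 - 7*z^3 + 15*z^2 - 9*z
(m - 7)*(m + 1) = m^2 - 6*m - 7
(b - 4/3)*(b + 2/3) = b^2 - 2*b/3 - 8/9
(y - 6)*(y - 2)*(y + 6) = y^3 - 2*y^2 - 36*y + 72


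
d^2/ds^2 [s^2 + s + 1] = 2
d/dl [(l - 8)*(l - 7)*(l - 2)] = 3*l^2 - 34*l + 86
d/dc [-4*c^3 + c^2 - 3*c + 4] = -12*c^2 + 2*c - 3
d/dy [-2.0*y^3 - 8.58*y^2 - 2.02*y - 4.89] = -6.0*y^2 - 17.16*y - 2.02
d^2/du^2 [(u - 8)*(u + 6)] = 2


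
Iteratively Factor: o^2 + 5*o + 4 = (o + 4)*(o + 1)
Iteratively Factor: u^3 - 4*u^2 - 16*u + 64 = (u - 4)*(u^2 - 16) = (u - 4)*(u + 4)*(u - 4)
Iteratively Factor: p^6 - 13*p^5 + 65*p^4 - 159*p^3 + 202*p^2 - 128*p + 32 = (p - 1)*(p^5 - 12*p^4 + 53*p^3 - 106*p^2 + 96*p - 32) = (p - 2)*(p - 1)*(p^4 - 10*p^3 + 33*p^2 - 40*p + 16) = (p - 2)*(p - 1)^2*(p^3 - 9*p^2 + 24*p - 16) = (p - 4)*(p - 2)*(p - 1)^2*(p^2 - 5*p + 4) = (p - 4)^2*(p - 2)*(p - 1)^2*(p - 1)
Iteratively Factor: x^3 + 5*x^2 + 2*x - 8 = (x + 4)*(x^2 + x - 2) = (x + 2)*(x + 4)*(x - 1)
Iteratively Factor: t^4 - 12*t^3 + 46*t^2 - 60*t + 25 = (t - 5)*(t^3 - 7*t^2 + 11*t - 5) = (t - 5)^2*(t^2 - 2*t + 1) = (t - 5)^2*(t - 1)*(t - 1)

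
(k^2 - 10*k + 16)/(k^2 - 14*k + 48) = (k - 2)/(k - 6)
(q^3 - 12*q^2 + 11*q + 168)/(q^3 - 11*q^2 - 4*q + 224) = (q + 3)/(q + 4)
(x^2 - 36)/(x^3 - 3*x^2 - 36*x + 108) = 1/(x - 3)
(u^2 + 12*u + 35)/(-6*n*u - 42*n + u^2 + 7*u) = (u + 5)/(-6*n + u)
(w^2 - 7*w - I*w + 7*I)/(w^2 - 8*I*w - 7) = (w - 7)/(w - 7*I)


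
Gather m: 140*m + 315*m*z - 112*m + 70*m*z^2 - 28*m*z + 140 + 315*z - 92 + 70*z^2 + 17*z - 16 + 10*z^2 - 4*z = m*(70*z^2 + 287*z + 28) + 80*z^2 + 328*z + 32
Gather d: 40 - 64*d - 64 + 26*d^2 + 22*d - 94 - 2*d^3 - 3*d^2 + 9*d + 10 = -2*d^3 + 23*d^2 - 33*d - 108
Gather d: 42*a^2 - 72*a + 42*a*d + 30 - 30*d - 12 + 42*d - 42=42*a^2 - 72*a + d*(42*a + 12) - 24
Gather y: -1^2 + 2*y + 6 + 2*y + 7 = 4*y + 12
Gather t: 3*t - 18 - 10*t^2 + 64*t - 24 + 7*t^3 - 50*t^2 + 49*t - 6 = 7*t^3 - 60*t^2 + 116*t - 48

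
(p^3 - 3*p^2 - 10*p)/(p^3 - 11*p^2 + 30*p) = (p + 2)/(p - 6)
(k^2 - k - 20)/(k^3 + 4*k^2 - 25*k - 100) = 1/(k + 5)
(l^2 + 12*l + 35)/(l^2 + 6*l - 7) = (l + 5)/(l - 1)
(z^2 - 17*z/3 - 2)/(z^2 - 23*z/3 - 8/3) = (z - 6)/(z - 8)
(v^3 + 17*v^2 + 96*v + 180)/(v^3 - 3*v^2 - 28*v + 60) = (v^2 + 12*v + 36)/(v^2 - 8*v + 12)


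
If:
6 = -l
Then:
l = -6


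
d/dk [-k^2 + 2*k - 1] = 2 - 2*k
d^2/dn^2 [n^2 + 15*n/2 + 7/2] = 2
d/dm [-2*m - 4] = -2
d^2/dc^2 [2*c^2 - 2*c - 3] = 4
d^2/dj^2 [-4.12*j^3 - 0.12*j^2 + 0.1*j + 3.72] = -24.72*j - 0.24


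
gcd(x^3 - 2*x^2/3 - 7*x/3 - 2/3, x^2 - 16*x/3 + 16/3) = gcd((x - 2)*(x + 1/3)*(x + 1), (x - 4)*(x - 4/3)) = 1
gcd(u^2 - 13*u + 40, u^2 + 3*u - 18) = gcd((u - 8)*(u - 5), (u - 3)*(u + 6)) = 1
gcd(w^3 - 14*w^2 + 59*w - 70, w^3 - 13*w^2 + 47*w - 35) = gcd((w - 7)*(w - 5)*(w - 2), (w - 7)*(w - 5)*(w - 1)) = w^2 - 12*w + 35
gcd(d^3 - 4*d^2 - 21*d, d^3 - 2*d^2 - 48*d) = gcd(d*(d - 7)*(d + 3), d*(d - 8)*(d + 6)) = d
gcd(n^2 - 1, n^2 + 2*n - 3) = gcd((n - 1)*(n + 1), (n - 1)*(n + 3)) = n - 1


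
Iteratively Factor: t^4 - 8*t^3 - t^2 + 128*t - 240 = (t + 4)*(t^3 - 12*t^2 + 47*t - 60) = (t - 4)*(t + 4)*(t^2 - 8*t + 15) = (t - 4)*(t - 3)*(t + 4)*(t - 5)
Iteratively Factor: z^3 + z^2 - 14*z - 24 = (z + 2)*(z^2 - z - 12) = (z + 2)*(z + 3)*(z - 4)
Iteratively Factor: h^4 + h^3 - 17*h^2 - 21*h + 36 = (h + 3)*(h^3 - 2*h^2 - 11*h + 12) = (h + 3)^2*(h^2 - 5*h + 4) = (h - 4)*(h + 3)^2*(h - 1)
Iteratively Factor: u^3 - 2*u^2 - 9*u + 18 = (u + 3)*(u^2 - 5*u + 6) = (u - 3)*(u + 3)*(u - 2)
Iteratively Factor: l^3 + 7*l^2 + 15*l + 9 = (l + 3)*(l^2 + 4*l + 3) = (l + 3)^2*(l + 1)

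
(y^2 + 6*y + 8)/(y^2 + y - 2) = (y + 4)/(y - 1)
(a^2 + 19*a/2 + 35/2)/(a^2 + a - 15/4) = 2*(a + 7)/(2*a - 3)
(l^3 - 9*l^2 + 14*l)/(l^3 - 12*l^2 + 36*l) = (l^2 - 9*l + 14)/(l^2 - 12*l + 36)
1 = 1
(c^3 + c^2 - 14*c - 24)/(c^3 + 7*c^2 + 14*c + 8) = (c^2 - c - 12)/(c^2 + 5*c + 4)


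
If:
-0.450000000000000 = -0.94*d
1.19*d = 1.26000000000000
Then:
No Solution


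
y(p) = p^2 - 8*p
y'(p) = 2*p - 8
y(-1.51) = 14.36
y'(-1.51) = -11.02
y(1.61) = -10.29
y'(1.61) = -4.78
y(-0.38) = 3.18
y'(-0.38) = -8.76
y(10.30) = 23.69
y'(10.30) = 12.60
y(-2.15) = 21.82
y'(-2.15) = -12.30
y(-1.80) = 17.64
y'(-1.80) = -11.60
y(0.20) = -1.56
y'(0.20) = -7.60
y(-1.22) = 11.25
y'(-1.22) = -10.44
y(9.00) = 9.00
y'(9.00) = 10.00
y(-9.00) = 153.00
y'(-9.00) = -26.00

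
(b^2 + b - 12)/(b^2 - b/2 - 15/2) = 2*(b + 4)/(2*b + 5)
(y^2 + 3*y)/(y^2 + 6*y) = (y + 3)/(y + 6)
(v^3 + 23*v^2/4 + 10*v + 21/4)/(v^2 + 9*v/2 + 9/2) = (4*v^2 + 11*v + 7)/(2*(2*v + 3))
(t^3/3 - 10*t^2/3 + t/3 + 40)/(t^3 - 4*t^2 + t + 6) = (t^3 - 10*t^2 + t + 120)/(3*(t^3 - 4*t^2 + t + 6))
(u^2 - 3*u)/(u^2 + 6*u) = (u - 3)/(u + 6)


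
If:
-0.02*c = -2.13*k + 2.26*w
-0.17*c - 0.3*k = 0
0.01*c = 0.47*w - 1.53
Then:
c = -5.77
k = 3.27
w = 3.13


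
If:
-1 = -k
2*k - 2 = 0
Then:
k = 1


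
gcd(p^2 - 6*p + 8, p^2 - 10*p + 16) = p - 2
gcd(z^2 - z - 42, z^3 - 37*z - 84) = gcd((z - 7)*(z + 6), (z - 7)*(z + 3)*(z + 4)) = z - 7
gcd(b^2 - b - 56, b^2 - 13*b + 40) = b - 8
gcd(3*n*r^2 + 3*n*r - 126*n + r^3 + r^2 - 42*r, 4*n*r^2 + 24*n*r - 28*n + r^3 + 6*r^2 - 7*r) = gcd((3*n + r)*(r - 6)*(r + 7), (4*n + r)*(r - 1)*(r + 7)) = r + 7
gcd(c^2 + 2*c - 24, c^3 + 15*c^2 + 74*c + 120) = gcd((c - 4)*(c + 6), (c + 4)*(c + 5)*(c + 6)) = c + 6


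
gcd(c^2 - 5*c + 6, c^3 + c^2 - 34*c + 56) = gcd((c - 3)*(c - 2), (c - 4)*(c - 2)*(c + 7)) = c - 2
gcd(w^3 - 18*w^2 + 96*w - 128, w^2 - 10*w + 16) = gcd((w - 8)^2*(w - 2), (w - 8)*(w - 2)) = w^2 - 10*w + 16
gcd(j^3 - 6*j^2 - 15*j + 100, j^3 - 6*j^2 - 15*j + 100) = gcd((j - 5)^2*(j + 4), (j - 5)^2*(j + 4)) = j^3 - 6*j^2 - 15*j + 100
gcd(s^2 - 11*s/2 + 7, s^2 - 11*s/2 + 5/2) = 1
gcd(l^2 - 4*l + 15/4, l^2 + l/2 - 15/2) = l - 5/2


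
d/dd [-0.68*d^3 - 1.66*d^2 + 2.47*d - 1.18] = -2.04*d^2 - 3.32*d + 2.47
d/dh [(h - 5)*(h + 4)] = 2*h - 1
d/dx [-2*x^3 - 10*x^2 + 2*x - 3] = -6*x^2 - 20*x + 2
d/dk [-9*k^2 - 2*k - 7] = -18*k - 2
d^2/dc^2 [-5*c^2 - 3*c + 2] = -10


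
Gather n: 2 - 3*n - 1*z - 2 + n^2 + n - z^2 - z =n^2 - 2*n - z^2 - 2*z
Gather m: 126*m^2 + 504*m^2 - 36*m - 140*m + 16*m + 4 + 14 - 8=630*m^2 - 160*m + 10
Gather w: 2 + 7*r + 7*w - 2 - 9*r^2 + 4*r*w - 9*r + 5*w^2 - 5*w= -9*r^2 - 2*r + 5*w^2 + w*(4*r + 2)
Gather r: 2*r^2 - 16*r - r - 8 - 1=2*r^2 - 17*r - 9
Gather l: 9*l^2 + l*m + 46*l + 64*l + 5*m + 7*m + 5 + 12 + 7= 9*l^2 + l*(m + 110) + 12*m + 24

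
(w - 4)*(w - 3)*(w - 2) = w^3 - 9*w^2 + 26*w - 24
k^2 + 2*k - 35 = (k - 5)*(k + 7)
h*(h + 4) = h^2 + 4*h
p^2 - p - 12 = (p - 4)*(p + 3)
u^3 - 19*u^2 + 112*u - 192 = (u - 8)^2*(u - 3)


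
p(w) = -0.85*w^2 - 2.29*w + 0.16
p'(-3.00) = 2.81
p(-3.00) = -0.62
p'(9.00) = -17.59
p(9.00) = -89.30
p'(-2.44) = 1.86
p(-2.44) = 0.69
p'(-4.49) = 5.34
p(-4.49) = -6.69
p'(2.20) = -6.03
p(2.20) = -8.99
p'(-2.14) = 1.35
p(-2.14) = 1.17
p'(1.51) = -4.86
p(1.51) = -5.24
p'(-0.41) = -1.59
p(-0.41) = 0.96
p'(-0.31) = -1.76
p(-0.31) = 0.79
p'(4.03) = -9.14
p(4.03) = -22.87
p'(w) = -1.7*w - 2.29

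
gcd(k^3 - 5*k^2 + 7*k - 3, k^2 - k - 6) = k - 3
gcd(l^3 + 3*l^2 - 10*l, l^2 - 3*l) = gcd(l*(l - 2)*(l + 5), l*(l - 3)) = l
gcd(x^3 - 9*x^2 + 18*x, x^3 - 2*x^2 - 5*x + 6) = x - 3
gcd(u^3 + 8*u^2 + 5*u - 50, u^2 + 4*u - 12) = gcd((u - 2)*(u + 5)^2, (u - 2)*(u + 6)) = u - 2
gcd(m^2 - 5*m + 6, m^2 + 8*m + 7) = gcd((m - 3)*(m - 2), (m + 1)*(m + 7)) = 1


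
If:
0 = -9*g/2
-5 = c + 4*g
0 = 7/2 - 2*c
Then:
No Solution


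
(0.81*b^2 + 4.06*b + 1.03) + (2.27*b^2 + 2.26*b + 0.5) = 3.08*b^2 + 6.32*b + 1.53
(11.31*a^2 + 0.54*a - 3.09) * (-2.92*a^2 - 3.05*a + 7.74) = -33.0252*a^4 - 36.0723*a^3 + 94.9152*a^2 + 13.6041*a - 23.9166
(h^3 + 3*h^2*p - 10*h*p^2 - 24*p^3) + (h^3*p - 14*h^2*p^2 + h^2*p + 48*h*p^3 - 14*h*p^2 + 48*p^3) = h^3*p + h^3 - 14*h^2*p^2 + 4*h^2*p + 48*h*p^3 - 24*h*p^2 + 24*p^3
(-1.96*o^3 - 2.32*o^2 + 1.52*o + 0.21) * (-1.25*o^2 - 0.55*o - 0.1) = 2.45*o^5 + 3.978*o^4 - 0.428*o^3 - 0.8665*o^2 - 0.2675*o - 0.021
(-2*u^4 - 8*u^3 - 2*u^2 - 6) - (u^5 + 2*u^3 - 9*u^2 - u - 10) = -u^5 - 2*u^4 - 10*u^3 + 7*u^2 + u + 4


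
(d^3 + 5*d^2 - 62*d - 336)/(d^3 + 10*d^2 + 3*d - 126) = (d - 8)/(d - 3)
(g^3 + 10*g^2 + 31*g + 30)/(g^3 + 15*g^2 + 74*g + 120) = (g^2 + 5*g + 6)/(g^2 + 10*g + 24)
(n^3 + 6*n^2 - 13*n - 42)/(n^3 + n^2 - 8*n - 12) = (n + 7)/(n + 2)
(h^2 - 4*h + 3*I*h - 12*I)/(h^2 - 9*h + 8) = (h^2 + h*(-4 + 3*I) - 12*I)/(h^2 - 9*h + 8)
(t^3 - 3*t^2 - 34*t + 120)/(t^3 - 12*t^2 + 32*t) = (t^2 + t - 30)/(t*(t - 8))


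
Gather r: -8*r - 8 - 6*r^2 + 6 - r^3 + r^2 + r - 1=-r^3 - 5*r^2 - 7*r - 3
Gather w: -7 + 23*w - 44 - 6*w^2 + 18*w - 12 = -6*w^2 + 41*w - 63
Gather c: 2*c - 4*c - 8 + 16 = 8 - 2*c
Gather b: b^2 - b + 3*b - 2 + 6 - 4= b^2 + 2*b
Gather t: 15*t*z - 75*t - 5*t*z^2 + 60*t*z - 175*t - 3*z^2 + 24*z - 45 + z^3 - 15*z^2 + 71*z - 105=t*(-5*z^2 + 75*z - 250) + z^3 - 18*z^2 + 95*z - 150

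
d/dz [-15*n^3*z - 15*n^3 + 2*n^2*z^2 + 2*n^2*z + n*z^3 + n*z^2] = n*(-15*n^2 + 4*n*z + 2*n + 3*z^2 + 2*z)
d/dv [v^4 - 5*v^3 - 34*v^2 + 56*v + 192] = 4*v^3 - 15*v^2 - 68*v + 56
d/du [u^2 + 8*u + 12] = 2*u + 8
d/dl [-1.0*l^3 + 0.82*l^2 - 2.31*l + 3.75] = -3.0*l^2 + 1.64*l - 2.31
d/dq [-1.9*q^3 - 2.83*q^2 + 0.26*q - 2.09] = -5.7*q^2 - 5.66*q + 0.26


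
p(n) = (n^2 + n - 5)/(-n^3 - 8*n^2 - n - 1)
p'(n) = (2*n + 1)/(-n^3 - 8*n^2 - n - 1) + (n^2 + n - 5)*(3*n^2 + 16*n + 1)/(-n^3 - 8*n^2 - n - 1)^2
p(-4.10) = -0.12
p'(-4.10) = 0.09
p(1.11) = 0.20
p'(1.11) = -0.58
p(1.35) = 0.09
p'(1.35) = -0.33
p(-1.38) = 0.37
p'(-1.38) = 0.60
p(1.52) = 0.05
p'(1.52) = -0.23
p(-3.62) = -0.08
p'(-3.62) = 0.09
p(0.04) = 4.71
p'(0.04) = -8.38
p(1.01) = 0.27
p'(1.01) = -0.75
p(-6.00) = -0.37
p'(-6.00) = 0.24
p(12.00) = -0.05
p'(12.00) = 0.00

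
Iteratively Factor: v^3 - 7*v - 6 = (v + 1)*(v^2 - v - 6) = (v + 1)*(v + 2)*(v - 3)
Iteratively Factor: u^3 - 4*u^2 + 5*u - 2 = (u - 1)*(u^2 - 3*u + 2) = (u - 2)*(u - 1)*(u - 1)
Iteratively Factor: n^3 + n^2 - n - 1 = (n + 1)*(n^2 - 1) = (n + 1)^2*(n - 1)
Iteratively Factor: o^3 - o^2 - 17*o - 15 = (o + 1)*(o^2 - 2*o - 15) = (o + 1)*(o + 3)*(o - 5)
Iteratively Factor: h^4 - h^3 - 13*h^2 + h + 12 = (h + 3)*(h^3 - 4*h^2 - h + 4) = (h + 1)*(h + 3)*(h^2 - 5*h + 4) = (h - 1)*(h + 1)*(h + 3)*(h - 4)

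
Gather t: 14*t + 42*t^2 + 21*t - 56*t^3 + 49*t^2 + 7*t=-56*t^3 + 91*t^2 + 42*t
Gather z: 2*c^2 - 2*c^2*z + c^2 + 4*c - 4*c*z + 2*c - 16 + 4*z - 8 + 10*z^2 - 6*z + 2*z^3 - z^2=3*c^2 + 6*c + 2*z^3 + 9*z^2 + z*(-2*c^2 - 4*c - 2) - 24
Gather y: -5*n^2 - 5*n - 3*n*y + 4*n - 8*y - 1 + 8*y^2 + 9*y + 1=-5*n^2 - n + 8*y^2 + y*(1 - 3*n)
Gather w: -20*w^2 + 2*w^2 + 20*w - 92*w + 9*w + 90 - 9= -18*w^2 - 63*w + 81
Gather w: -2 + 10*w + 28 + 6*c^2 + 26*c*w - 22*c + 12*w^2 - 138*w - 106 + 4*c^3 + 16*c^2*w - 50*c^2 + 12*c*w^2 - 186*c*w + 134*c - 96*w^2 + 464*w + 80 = 4*c^3 - 44*c^2 + 112*c + w^2*(12*c - 84) + w*(16*c^2 - 160*c + 336)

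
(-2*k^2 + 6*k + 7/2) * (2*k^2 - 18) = -4*k^4 + 12*k^3 + 43*k^2 - 108*k - 63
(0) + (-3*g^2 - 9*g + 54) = -3*g^2 - 9*g + 54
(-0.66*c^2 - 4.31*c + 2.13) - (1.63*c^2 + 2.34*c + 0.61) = -2.29*c^2 - 6.65*c + 1.52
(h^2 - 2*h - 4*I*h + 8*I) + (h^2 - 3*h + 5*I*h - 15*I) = 2*h^2 - 5*h + I*h - 7*I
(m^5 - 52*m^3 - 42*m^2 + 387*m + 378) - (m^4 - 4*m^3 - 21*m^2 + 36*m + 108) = m^5 - m^4 - 48*m^3 - 21*m^2 + 351*m + 270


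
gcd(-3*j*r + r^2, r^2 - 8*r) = r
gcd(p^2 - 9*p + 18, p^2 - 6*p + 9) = p - 3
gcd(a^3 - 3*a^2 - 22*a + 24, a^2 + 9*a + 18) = 1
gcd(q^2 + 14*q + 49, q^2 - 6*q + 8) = 1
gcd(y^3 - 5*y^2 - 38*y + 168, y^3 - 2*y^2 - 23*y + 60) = y - 4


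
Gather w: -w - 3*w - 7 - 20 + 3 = -4*w - 24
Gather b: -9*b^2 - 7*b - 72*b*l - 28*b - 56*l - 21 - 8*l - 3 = -9*b^2 + b*(-72*l - 35) - 64*l - 24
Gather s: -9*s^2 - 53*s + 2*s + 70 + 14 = -9*s^2 - 51*s + 84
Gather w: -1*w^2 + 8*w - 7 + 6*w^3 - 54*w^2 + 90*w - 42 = 6*w^3 - 55*w^2 + 98*w - 49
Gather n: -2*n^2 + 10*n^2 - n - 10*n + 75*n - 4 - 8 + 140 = 8*n^2 + 64*n + 128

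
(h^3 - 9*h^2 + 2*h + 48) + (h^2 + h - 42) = h^3 - 8*h^2 + 3*h + 6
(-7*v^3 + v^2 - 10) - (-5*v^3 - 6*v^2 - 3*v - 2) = -2*v^3 + 7*v^2 + 3*v - 8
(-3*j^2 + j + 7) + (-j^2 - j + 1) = 8 - 4*j^2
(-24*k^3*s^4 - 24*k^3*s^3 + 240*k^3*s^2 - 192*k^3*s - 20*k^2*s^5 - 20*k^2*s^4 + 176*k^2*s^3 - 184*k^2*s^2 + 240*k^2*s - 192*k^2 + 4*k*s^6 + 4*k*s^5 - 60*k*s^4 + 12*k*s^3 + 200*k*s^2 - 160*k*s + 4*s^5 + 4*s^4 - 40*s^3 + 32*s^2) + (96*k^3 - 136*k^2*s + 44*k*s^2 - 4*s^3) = -24*k^3*s^4 - 24*k^3*s^3 + 240*k^3*s^2 - 192*k^3*s + 96*k^3 - 20*k^2*s^5 - 20*k^2*s^4 + 176*k^2*s^3 - 184*k^2*s^2 + 104*k^2*s - 192*k^2 + 4*k*s^6 + 4*k*s^5 - 60*k*s^4 + 12*k*s^3 + 244*k*s^2 - 160*k*s + 4*s^5 + 4*s^4 - 44*s^3 + 32*s^2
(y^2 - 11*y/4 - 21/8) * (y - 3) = y^3 - 23*y^2/4 + 45*y/8 + 63/8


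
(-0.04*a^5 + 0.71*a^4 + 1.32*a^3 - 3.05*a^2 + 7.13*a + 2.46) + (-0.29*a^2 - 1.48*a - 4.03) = -0.04*a^5 + 0.71*a^4 + 1.32*a^3 - 3.34*a^2 + 5.65*a - 1.57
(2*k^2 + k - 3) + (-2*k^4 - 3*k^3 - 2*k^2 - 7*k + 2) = -2*k^4 - 3*k^3 - 6*k - 1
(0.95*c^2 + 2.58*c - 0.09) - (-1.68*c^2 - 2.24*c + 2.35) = 2.63*c^2 + 4.82*c - 2.44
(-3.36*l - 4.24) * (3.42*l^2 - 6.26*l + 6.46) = -11.4912*l^3 + 6.5328*l^2 + 4.8368*l - 27.3904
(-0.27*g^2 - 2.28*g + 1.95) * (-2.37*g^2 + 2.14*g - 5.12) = 0.6399*g^4 + 4.8258*g^3 - 8.1183*g^2 + 15.8466*g - 9.984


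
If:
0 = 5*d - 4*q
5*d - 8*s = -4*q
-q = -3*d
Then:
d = 0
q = 0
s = 0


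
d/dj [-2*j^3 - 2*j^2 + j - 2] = -6*j^2 - 4*j + 1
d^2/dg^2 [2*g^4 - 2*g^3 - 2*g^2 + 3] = 24*g^2 - 12*g - 4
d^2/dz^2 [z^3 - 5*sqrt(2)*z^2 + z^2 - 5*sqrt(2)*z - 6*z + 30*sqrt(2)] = 6*z - 10*sqrt(2) + 2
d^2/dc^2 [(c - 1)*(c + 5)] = 2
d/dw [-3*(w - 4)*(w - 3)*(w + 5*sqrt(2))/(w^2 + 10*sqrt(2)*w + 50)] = 3*(-w^4 - 20*sqrt(2)*w^3 - 238*w^2 + 35*sqrt(2)*w^2 - 380*sqrt(2)*w + 700*w + 600 + 1750*sqrt(2))/(w^4 + 20*sqrt(2)*w^3 + 300*w^2 + 1000*sqrt(2)*w + 2500)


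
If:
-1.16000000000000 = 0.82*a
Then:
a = -1.41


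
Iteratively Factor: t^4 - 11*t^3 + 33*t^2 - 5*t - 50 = (t + 1)*(t^3 - 12*t^2 + 45*t - 50) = (t - 5)*(t + 1)*(t^2 - 7*t + 10) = (t - 5)*(t - 2)*(t + 1)*(t - 5)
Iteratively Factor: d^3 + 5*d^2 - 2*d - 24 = (d + 4)*(d^2 + d - 6) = (d + 3)*(d + 4)*(d - 2)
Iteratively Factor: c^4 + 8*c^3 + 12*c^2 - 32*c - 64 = (c + 4)*(c^3 + 4*c^2 - 4*c - 16) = (c + 4)^2*(c^2 - 4) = (c + 2)*(c + 4)^2*(c - 2)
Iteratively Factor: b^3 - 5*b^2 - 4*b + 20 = (b + 2)*(b^2 - 7*b + 10) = (b - 2)*(b + 2)*(b - 5)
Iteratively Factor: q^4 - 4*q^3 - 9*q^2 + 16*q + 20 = (q - 5)*(q^3 + q^2 - 4*q - 4) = (q - 5)*(q - 2)*(q^2 + 3*q + 2) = (q - 5)*(q - 2)*(q + 1)*(q + 2)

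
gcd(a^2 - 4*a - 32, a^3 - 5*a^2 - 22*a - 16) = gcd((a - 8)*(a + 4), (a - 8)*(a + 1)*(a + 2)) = a - 8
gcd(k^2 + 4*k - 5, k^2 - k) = k - 1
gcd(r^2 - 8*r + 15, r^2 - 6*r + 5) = r - 5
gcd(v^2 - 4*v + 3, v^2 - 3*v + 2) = v - 1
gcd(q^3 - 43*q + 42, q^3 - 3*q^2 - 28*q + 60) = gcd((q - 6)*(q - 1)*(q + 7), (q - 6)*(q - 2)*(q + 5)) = q - 6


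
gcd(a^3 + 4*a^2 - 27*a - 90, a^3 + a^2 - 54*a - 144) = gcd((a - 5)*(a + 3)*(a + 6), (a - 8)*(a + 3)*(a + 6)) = a^2 + 9*a + 18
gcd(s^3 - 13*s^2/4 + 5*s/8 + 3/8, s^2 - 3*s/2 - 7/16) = s + 1/4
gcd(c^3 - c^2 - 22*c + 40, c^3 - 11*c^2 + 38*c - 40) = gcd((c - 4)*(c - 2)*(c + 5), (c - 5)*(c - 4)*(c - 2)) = c^2 - 6*c + 8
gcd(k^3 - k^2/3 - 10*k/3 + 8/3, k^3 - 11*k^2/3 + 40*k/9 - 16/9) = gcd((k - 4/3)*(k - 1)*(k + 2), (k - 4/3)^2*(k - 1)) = k^2 - 7*k/3 + 4/3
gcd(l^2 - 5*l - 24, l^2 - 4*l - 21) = l + 3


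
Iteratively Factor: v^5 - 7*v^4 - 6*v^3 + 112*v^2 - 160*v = (v)*(v^4 - 7*v^3 - 6*v^2 + 112*v - 160) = v*(v - 5)*(v^3 - 2*v^2 - 16*v + 32) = v*(v - 5)*(v - 4)*(v^2 + 2*v - 8) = v*(v - 5)*(v - 4)*(v - 2)*(v + 4)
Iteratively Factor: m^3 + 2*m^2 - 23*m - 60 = (m + 3)*(m^2 - m - 20) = (m + 3)*(m + 4)*(m - 5)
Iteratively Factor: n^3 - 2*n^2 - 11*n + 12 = (n - 4)*(n^2 + 2*n - 3) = (n - 4)*(n + 3)*(n - 1)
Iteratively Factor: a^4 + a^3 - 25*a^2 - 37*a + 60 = (a + 4)*(a^3 - 3*a^2 - 13*a + 15) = (a - 5)*(a + 4)*(a^2 + 2*a - 3) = (a - 5)*(a + 3)*(a + 4)*(a - 1)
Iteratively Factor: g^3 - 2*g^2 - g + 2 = (g + 1)*(g^2 - 3*g + 2) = (g - 1)*(g + 1)*(g - 2)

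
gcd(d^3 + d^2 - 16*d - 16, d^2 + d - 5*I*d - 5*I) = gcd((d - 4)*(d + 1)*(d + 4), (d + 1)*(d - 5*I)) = d + 1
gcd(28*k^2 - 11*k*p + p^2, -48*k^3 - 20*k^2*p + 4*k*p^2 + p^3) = -4*k + p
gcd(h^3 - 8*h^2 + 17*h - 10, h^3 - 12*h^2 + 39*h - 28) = h - 1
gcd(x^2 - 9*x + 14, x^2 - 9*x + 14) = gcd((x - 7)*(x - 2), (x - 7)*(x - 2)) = x^2 - 9*x + 14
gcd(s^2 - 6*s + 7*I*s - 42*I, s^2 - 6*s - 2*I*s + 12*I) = s - 6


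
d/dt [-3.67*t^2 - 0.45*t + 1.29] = -7.34*t - 0.45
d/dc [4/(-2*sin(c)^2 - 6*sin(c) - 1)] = 8*(2*sin(c) + 3)*cos(c)/(6*sin(c) - cos(2*c) + 2)^2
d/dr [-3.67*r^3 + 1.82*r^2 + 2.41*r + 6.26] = -11.01*r^2 + 3.64*r + 2.41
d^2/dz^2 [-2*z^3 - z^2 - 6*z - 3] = -12*z - 2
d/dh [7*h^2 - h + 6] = 14*h - 1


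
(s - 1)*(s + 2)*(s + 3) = s^3 + 4*s^2 + s - 6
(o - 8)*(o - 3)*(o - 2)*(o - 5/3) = o^4 - 44*o^3/3 + 203*o^2/3 - 374*o/3 + 80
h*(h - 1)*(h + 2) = h^3 + h^2 - 2*h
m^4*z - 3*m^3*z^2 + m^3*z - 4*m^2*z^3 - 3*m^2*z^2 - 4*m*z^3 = m*(m - 4*z)*(m + z)*(m*z + z)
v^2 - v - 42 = (v - 7)*(v + 6)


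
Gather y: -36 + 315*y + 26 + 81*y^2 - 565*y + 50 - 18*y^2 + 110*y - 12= 63*y^2 - 140*y + 28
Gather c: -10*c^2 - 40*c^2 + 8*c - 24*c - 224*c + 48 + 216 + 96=-50*c^2 - 240*c + 360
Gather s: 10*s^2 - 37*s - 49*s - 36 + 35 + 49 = 10*s^2 - 86*s + 48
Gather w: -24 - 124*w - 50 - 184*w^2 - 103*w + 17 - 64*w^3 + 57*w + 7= -64*w^3 - 184*w^2 - 170*w - 50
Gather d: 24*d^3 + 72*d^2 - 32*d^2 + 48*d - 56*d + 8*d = 24*d^3 + 40*d^2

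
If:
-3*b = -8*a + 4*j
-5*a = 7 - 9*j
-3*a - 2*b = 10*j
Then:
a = -154/335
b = -644/335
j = 35/67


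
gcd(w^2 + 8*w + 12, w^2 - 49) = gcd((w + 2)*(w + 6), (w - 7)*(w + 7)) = 1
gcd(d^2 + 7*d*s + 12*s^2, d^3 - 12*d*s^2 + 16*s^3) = d + 4*s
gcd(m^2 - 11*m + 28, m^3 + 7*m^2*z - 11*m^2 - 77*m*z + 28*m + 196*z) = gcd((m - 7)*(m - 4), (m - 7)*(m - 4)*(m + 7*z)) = m^2 - 11*m + 28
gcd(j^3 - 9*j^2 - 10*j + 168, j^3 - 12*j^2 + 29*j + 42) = j^2 - 13*j + 42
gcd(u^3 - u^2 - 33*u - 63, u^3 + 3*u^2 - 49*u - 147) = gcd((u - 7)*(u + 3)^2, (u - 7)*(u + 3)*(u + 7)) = u^2 - 4*u - 21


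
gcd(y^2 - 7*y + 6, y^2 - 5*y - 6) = y - 6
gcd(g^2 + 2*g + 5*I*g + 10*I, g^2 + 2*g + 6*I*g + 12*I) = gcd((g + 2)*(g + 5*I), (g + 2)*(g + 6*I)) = g + 2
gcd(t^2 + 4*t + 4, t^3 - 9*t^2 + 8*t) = 1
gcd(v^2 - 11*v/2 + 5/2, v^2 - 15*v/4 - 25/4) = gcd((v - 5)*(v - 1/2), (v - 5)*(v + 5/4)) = v - 5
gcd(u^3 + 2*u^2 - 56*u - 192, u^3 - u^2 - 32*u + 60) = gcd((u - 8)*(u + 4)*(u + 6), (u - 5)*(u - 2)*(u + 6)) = u + 6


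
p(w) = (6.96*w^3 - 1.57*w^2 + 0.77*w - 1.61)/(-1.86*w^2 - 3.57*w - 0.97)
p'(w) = (3.72*w + 3.57)*(6.96*w^3 - 1.57*w^2 + 0.77*w - 1.61)/(-1.86*w^2 - 3.57*w - 0.97)^2 + (20.88*w^2 - 3.14*w + 0.77)/(-1.86*w^2 - 3.57*w - 0.97)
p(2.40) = -4.32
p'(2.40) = -2.94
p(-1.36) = -51.85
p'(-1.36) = 271.65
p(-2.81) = 30.33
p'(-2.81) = 6.10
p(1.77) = -2.55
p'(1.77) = -2.65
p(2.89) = -5.80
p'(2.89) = -3.10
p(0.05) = 1.37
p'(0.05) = -5.02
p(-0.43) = -12.59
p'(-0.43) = -85.12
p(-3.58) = 28.59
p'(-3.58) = -0.08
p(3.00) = -6.14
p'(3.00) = -3.13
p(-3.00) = 29.42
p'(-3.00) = 3.60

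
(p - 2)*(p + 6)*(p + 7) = p^3 + 11*p^2 + 16*p - 84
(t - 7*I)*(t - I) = t^2 - 8*I*t - 7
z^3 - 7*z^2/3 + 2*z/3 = z*(z - 2)*(z - 1/3)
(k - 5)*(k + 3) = k^2 - 2*k - 15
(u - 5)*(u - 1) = u^2 - 6*u + 5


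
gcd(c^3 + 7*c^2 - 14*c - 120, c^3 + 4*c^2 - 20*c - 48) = c^2 + 2*c - 24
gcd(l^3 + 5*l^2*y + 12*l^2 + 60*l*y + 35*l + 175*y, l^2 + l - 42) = l + 7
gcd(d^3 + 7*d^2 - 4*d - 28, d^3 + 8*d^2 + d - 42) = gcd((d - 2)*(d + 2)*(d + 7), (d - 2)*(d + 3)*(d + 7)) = d^2 + 5*d - 14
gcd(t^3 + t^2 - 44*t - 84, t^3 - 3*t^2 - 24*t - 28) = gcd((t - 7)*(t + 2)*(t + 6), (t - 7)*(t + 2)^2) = t^2 - 5*t - 14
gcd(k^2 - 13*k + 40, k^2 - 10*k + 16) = k - 8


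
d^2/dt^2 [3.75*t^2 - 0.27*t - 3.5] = 7.50000000000000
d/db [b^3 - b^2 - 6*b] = 3*b^2 - 2*b - 6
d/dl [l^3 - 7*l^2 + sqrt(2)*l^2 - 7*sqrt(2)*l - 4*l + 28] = 3*l^2 - 14*l + 2*sqrt(2)*l - 7*sqrt(2) - 4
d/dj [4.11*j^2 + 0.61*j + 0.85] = 8.22*j + 0.61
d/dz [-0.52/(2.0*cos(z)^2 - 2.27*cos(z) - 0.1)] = (1.1804 - 2.08*cos(z))*sin(z)/(-2.0*cos(z)^2 + 2.27*cos(z) + 0.1)^2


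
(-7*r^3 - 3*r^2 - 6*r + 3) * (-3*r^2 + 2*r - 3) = 21*r^5 - 5*r^4 + 33*r^3 - 12*r^2 + 24*r - 9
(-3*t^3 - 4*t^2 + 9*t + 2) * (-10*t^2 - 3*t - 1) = 30*t^5 + 49*t^4 - 75*t^3 - 43*t^2 - 15*t - 2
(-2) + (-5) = -7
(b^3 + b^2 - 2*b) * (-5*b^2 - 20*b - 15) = -5*b^5 - 25*b^4 - 25*b^3 + 25*b^2 + 30*b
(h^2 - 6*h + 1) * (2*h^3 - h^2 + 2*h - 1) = 2*h^5 - 13*h^4 + 10*h^3 - 14*h^2 + 8*h - 1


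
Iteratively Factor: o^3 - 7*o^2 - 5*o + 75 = (o + 3)*(o^2 - 10*o + 25) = (o - 5)*(o + 3)*(o - 5)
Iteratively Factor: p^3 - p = (p + 1)*(p^2 - p) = (p - 1)*(p + 1)*(p)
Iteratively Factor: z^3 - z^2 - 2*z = (z - 2)*(z^2 + z) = (z - 2)*(z + 1)*(z)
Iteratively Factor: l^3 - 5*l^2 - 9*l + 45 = (l - 3)*(l^2 - 2*l - 15) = (l - 5)*(l - 3)*(l + 3)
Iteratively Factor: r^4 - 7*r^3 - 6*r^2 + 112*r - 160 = (r - 4)*(r^3 - 3*r^2 - 18*r + 40) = (r - 4)*(r + 4)*(r^2 - 7*r + 10) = (r - 4)*(r - 2)*(r + 4)*(r - 5)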